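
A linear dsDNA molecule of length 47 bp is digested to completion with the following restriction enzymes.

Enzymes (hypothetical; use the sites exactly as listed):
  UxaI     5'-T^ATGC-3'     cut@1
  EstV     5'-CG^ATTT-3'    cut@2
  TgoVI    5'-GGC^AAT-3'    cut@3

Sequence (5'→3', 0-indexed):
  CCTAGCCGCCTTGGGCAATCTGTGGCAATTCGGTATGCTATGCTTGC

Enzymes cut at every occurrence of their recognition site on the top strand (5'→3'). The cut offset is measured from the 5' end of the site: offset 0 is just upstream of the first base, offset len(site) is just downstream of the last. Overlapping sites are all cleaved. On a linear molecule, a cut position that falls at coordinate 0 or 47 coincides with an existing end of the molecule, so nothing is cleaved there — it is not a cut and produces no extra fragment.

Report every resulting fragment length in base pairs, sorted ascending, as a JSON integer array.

[5,8,8,10,16]

Site scan:
  UxaI TATGC/1: at [33, 38] ⇒ [34, 39]
  EstV (CGATTT, off=2): no sites
  TgoVI GGCAAT/3: at [13, 23] ⇒ [16, 26]

All cut coordinates (distinct, sorted): [16, 26, 34, 39]

Fragment lengths:
  [0,16): 16 bp
  [16,26): 10 bp
  [26,34): 8 bp
  [34,39): 5 bp
  [39,47): 8 bp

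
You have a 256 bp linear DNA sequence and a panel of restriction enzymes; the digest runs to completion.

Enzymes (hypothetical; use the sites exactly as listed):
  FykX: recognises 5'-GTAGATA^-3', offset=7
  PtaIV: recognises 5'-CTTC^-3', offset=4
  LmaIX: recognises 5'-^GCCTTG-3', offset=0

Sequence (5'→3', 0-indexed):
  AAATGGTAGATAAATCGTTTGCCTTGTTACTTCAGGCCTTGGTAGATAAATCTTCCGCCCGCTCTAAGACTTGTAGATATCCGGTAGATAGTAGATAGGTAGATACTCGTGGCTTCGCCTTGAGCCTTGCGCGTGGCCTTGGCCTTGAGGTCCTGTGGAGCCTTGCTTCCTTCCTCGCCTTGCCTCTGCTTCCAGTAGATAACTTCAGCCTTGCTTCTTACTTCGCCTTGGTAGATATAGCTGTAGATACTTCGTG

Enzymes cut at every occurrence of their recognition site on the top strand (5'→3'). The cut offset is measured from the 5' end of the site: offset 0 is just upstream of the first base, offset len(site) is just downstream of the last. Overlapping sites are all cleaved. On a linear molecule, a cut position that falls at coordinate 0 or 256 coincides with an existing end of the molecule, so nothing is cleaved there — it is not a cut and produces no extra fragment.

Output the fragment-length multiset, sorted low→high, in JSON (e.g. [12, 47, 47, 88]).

[1,2,3,3,4,4,5,6,7,7,7,7,8,8,9,10,10,11,11,12,12,12,13,13,13,16,18,24]

Site scan:
  FykX GTAGATA/7: at [5, 41, 72, 83, 90, 98, 194, 230, 242] ⇒ [12, 48, 79, 90, 97, 105, 201, 237, 249]
  PtaIV CTTC/4: at [29, 51, 112, 165, 169, 188, 202, 213, 220, 249] ⇒ [33, 55, 116, 169, 173, 192, 206, 217, 224, 253]
  LmaIX GCCTTG/0: at [20, 35, 116, 123, 135, 141, 159, 176, 207, 224] ⇒ [20, 35, 116, 123, 135, 141, 159, 176, 207, 224]

All cut coordinates (distinct, sorted): [12, 20, 33, 35, 48, 55, 79, 90, 97, 105, 116, 123, 135, 141, 159, 169, 173, 176, 192, 201, 206, 207, 217, 224, 237, 249, 253]

Fragment lengths:
  [0,12): 12 bp
  [12,20): 8 bp
  [20,33): 13 bp
  [33,35): 2 bp
  [35,48): 13 bp
  [48,55): 7 bp
  [55,79): 24 bp
  [79,90): 11 bp
  [90,97): 7 bp
  [97,105): 8 bp
  [105,116): 11 bp
  [116,123): 7 bp
  [123,135): 12 bp
  [135,141): 6 bp
  [141,159): 18 bp
  [159,169): 10 bp
  [169,173): 4 bp
  [173,176): 3 bp
  [176,192): 16 bp
  [192,201): 9 bp
  [201,206): 5 bp
  [206,207): 1 bp
  [207,217): 10 bp
  [217,224): 7 bp
  [224,237): 13 bp
  [237,249): 12 bp
  [249,253): 4 bp
  [253,256): 3 bp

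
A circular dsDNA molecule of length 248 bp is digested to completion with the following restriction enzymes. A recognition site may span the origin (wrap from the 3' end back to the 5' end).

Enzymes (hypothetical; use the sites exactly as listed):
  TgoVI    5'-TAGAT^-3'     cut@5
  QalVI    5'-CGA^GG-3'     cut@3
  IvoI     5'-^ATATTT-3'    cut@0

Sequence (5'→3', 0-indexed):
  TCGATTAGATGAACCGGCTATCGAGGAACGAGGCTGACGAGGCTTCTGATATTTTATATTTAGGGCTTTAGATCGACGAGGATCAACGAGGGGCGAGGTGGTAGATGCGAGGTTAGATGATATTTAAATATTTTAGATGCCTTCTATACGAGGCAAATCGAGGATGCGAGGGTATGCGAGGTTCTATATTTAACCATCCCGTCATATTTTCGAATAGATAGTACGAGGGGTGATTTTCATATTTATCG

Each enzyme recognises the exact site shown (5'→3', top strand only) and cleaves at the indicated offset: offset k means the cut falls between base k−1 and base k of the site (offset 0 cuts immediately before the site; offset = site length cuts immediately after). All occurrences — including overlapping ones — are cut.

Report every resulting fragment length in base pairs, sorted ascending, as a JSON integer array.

Scan for sites:
  TgoVI (TAGAT, off=5): starts [5, 68, 101, 113, 133, 214] → cuts [10, 73, 106, 118, 138, 219]
  QalVI (CGAGG, off=3): starts [21, 28, 37, 76, 86, 93, 107, 148, 158, 166, 176, 223] → cuts [24, 31, 40, 79, 89, 96, 110, 151, 161, 169, 179, 226]
  IvoI (ATATTT, off=0): starts [48, 55, 119, 127, 185, 203, 238] → cuts [48, 55, 119, 127, 185, 203, 238]

Pooled cuts: [10, 24, 31, 40, 48, 55, 73, 79, 89, 96, 106, 110, 118, 119, 127, 138, 151, 161, 169, 179, 185, 203, 219, 226, 238]

Fragments:
  10→24: 14 bp
  24→31: 7 bp
  31→40: 9 bp
  40→48: 8 bp
  48→55: 7 bp
  55→73: 18 bp
  73→79: 6 bp
  79→89: 10 bp
  89→96: 7 bp
  96→106: 10 bp
  106→110: 4 bp
  110→118: 8 bp
  118→119: 1 bp
  119→127: 8 bp
  127→138: 11 bp
  138→151: 13 bp
  151→161: 10 bp
  161→169: 8 bp
  169→179: 10 bp
  179→185: 6 bp
  185→203: 18 bp
  203→219: 16 bp
  219→226: 7 bp
  226→238: 12 bp
  238→10 (wrap): 248-238+10 = 20 bp

[1,4,6,6,7,7,7,7,8,8,8,8,9,10,10,10,10,11,12,13,14,16,18,18,20]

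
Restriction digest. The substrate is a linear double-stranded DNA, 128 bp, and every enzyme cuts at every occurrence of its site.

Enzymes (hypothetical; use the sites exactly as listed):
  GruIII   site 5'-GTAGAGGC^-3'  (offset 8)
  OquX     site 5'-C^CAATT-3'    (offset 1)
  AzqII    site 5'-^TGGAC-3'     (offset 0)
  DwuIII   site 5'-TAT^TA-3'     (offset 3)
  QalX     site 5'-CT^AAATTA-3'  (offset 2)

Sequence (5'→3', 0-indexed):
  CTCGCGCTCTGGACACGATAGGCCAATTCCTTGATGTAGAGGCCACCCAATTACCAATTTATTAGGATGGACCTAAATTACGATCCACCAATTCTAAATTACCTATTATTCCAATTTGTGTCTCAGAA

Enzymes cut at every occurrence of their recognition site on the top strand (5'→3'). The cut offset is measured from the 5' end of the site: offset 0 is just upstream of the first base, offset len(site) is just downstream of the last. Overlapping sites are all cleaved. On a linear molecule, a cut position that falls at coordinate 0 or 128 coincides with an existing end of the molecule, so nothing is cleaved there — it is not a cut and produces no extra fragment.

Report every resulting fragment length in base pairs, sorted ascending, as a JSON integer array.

Per-enzyme occurrences:
  GruIII (GTAGAGGC, off=8): starts [35] → cuts [43]
  OquX (CCAATT, off=1): starts [22, 46, 53, 87, 110] → cuts [23, 47, 54, 88, 111]
  AzqII (TGGAC, off=0): starts [9, 67] → cuts [9, 67]
  DwuIII (TATTA, off=3): starts [59, 103] → cuts [62, 106]
  QalX (CTAAATTA, off=2): starts [72, 93] → cuts [74, 95]

All cut coordinates (distinct, sorted): [9, 23, 43, 47, 54, 62, 67, 74, 88, 95, 106, 111]

Fragments:
  [0,9): 9 bp
  [9,23): 14 bp
  [23,43): 20 bp
  [43,47): 4 bp
  [47,54): 7 bp
  [54,62): 8 bp
  [62,67): 5 bp
  [67,74): 7 bp
  [74,88): 14 bp
  [88,95): 7 bp
  [95,106): 11 bp
  [106,111): 5 bp
  [111,128): 17 bp

[4,5,5,7,7,7,8,9,11,14,14,17,20]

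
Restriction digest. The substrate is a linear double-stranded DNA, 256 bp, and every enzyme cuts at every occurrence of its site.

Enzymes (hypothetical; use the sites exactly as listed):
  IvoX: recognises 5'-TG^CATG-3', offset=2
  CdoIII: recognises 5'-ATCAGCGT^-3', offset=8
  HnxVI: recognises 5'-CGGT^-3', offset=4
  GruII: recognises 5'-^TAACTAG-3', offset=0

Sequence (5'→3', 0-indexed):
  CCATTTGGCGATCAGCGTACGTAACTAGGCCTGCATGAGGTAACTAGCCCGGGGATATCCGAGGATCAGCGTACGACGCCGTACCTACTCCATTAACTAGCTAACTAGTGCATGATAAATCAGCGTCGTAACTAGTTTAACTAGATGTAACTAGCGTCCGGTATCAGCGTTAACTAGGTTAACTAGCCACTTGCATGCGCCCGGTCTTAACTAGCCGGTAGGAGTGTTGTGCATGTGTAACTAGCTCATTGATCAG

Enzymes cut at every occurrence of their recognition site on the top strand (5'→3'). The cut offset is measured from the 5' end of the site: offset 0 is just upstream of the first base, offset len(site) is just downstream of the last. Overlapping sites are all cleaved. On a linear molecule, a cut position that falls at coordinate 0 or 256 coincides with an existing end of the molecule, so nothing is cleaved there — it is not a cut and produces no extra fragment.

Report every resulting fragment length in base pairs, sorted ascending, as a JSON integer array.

Scan for sites:
  IvoX TGCATG/2: at [31, 108, 191, 229] ⇒ [33, 110, 193, 231]
  CdoIII ATCAGCGT/8: at [10, 64, 118, 162] ⇒ [18, 72, 126, 170]
  HnxVI CGGT/4: at [158, 201, 215] ⇒ [162, 205, 219]
  GruII TAACTAG/0: at [21, 40, 93, 101, 128, 137, 147, 170, 179, 207, 237] ⇒ [21, 40, 93, 101, 128, 137, 147, 170, 179, 207, 237]

All cut coordinates (distinct, sorted): [18, 21, 33, 40, 72, 93, 101, 110, 126, 128, 137, 147, 162, 170, 179, 193, 205, 207, 219, 231, 237]

Fragment lengths:
  [0,18): 18 bp
  [18,21): 3 bp
  [21,33): 12 bp
  [33,40): 7 bp
  [40,72): 32 bp
  [72,93): 21 bp
  [93,101): 8 bp
  [101,110): 9 bp
  [110,126): 16 bp
  [126,128): 2 bp
  [128,137): 9 bp
  [137,147): 10 bp
  [147,162): 15 bp
  [162,170): 8 bp
  [170,179): 9 bp
  [179,193): 14 bp
  [193,205): 12 bp
  [205,207): 2 bp
  [207,219): 12 bp
  [219,231): 12 bp
  [231,237): 6 bp
  [237,256): 19 bp

[2,2,3,6,7,8,8,9,9,9,10,12,12,12,12,14,15,16,18,19,21,32]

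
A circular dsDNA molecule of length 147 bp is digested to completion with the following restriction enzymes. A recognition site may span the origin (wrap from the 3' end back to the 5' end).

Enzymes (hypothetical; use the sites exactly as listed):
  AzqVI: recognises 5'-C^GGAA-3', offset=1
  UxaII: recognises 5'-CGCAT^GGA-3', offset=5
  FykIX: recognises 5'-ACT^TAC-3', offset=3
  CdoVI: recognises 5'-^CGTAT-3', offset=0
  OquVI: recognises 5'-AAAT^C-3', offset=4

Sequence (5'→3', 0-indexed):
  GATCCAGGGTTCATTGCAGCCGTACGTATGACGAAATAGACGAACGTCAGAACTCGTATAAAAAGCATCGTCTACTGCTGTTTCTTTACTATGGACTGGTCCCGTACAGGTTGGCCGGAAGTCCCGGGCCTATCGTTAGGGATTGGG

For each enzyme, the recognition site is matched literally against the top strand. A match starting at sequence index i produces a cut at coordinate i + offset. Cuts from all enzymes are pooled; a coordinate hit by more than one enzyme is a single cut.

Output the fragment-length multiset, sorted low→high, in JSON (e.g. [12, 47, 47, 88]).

Per-enzyme occurrences:
  AzqVI (CGGAA, off=1): starts [115] → cuts [116]
  UxaII (CGCATGGA, off=5): no sites
  FykIX (ACTTAC, off=3): no sites
  CdoVI (CGTAT, off=0): starts [24, 54] → cuts [24, 54]
  OquVI (AAATC, off=4): no sites

All cut coordinates (distinct, sorted): [24, 54, 116]

Fragment lengths:
  24→54: 30 bp
  54→116: 62 bp
  116→24 (wrap): 147-116+24 = 55 bp

[30,55,62]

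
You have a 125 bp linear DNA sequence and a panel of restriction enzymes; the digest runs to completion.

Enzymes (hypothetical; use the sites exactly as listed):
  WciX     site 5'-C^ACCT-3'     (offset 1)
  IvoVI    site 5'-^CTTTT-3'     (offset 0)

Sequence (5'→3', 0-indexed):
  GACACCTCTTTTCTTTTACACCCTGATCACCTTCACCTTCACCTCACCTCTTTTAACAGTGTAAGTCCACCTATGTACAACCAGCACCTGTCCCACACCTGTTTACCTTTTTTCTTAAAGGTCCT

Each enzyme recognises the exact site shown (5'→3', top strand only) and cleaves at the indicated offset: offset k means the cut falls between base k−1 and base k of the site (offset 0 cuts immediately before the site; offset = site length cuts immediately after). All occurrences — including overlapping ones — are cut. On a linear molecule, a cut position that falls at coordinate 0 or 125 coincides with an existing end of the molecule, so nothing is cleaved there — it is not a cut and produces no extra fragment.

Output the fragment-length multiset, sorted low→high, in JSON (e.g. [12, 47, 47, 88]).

[3,4,4,5,5,6,6,10,11,16,17,19,19]

Scan for sites:
  WciX (CACCT, off=1): starts [2, 27, 33, 39, 44, 67, 84, 95] → cuts [3, 28, 34, 40, 45, 68, 85, 96]
  IvoVI (CTTTT, off=0): starts [7, 12, 49, 106] → cuts [7, 12, 49, 106]

Pooled cuts: [3, 7, 12, 28, 34, 40, 45, 49, 68, 85, 96, 106]

Fragments:
  [0,3): 3 bp
  [3,7): 4 bp
  [7,12): 5 bp
  [12,28): 16 bp
  [28,34): 6 bp
  [34,40): 6 bp
  [40,45): 5 bp
  [45,49): 4 bp
  [49,68): 19 bp
  [68,85): 17 bp
  [85,96): 11 bp
  [96,106): 10 bp
  [106,125): 19 bp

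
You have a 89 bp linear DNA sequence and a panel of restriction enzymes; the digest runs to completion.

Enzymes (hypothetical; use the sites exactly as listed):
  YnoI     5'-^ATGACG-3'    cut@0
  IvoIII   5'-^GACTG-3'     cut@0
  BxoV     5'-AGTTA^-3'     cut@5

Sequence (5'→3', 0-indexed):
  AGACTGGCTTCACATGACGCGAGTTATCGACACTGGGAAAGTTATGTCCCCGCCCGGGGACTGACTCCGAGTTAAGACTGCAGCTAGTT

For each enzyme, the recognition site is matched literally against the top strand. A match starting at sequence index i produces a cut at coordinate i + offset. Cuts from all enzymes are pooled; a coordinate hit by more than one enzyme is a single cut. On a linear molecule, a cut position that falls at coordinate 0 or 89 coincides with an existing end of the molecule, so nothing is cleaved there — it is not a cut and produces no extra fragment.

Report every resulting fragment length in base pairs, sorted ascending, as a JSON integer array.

[1,1,12,13,14,14,16,18]

Scan for sites:
  YnoI (ATGACG, off=0): starts [13] → cuts [13]
  IvoIII (GACTG, off=0): starts [1, 58, 75] → cuts [1, 58, 75]
  BxoV (AGTTA, off=5): starts [21, 39, 69] → cuts [26, 44, 74]

All cut coordinates (distinct, sorted): [1, 13, 26, 44, 58, 74, 75]

Fragment lengths:
  [0,1): 1 bp
  [1,13): 12 bp
  [13,26): 13 bp
  [26,44): 18 bp
  [44,58): 14 bp
  [58,74): 16 bp
  [74,75): 1 bp
  [75,89): 14 bp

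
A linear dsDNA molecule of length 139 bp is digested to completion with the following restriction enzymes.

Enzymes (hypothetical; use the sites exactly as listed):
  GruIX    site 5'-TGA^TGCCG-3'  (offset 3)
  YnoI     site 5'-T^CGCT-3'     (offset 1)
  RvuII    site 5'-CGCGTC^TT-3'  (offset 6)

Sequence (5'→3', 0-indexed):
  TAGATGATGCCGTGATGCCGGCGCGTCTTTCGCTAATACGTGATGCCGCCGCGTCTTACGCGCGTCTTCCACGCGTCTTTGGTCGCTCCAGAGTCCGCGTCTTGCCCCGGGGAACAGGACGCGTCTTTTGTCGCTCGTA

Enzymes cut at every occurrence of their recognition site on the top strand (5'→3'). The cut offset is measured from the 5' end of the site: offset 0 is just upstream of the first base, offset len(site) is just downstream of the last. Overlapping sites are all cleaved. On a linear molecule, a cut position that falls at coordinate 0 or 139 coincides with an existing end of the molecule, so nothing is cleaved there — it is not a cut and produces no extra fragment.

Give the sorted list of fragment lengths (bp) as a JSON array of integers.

[3,6,6,7,8,8,11,11,12,12,13,18,24]

Site scan:
  GruIX (TGATGCCG, off=3): starts [4, 12, 40] → cuts [7, 15, 43]
  YnoI (TCGCT, off=1): starts [29, 82, 130] → cuts [30, 83, 131]
  RvuII (CGCGTCTT, off=6): starts [21, 49, 60, 71, 95, 119] → cuts [27, 55, 66, 77, 101, 125]

Pooled cuts: [7, 15, 27, 30, 43, 55, 66, 77, 83, 101, 125, 131]

Fragments:
  [0,7): 7 bp
  [7,15): 8 bp
  [15,27): 12 bp
  [27,30): 3 bp
  [30,43): 13 bp
  [43,55): 12 bp
  [55,66): 11 bp
  [66,77): 11 bp
  [77,83): 6 bp
  [83,101): 18 bp
  [101,125): 24 bp
  [125,131): 6 bp
  [131,139): 8 bp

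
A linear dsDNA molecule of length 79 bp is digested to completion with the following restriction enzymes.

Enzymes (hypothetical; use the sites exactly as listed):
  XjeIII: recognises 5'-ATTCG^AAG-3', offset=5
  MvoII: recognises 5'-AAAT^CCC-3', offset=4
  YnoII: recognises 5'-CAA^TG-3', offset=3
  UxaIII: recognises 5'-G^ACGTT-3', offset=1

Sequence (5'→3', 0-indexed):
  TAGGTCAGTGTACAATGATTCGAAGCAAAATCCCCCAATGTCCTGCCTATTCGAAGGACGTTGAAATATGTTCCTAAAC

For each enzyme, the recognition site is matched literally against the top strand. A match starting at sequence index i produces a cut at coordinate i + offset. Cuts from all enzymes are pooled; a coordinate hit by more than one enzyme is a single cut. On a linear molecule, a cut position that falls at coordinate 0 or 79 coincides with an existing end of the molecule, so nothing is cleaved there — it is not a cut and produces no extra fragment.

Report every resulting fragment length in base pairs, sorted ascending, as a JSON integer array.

Site scan:
  XjeIII (ATTCGAAG, off=5): starts [17, 48] → cuts [22, 53]
  MvoII (AAATCCC, off=4): starts [27] → cuts [31]
  YnoII (CAATG, off=3): starts [12, 35] → cuts [15, 38]
  UxaIII (GACGTT, off=1): starts [56] → cuts [57]

All cut coordinates (distinct, sorted): [15, 22, 31, 38, 53, 57]

Fragments:
  [0,15): 15 bp
  [15,22): 7 bp
  [22,31): 9 bp
  [31,38): 7 bp
  [38,53): 15 bp
  [53,57): 4 bp
  [57,79): 22 bp

[4,7,7,9,15,15,22]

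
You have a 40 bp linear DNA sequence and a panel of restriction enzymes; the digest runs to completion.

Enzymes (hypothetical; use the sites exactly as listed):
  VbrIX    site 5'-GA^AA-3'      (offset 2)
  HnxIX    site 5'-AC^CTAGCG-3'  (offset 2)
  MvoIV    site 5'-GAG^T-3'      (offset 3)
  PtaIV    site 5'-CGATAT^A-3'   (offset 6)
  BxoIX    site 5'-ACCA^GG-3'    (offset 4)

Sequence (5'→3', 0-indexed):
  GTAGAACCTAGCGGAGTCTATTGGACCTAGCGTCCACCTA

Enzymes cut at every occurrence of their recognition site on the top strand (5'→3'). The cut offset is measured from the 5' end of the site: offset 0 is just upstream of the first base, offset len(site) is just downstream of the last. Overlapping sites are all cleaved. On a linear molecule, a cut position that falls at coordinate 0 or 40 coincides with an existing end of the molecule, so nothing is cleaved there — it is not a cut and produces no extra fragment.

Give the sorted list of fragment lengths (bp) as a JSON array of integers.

[7,9,10,14]

Per-enzyme occurrences:
  VbrIX (GAAA, off=2): no sites
  HnxIX (ACCTAGCG, off=2): starts [5, 24] → cuts [7, 26]
  MvoIV (GAGT, off=3): starts [13] → cuts [16]
  PtaIV (CGATATA, off=6): no sites
  BxoIX (ACCAGG, off=4): no sites

All cut coordinates (distinct, sorted): [7, 16, 26]

Fragment lengths:
  [0,7): 7 bp
  [7,16): 9 bp
  [16,26): 10 bp
  [26,40): 14 bp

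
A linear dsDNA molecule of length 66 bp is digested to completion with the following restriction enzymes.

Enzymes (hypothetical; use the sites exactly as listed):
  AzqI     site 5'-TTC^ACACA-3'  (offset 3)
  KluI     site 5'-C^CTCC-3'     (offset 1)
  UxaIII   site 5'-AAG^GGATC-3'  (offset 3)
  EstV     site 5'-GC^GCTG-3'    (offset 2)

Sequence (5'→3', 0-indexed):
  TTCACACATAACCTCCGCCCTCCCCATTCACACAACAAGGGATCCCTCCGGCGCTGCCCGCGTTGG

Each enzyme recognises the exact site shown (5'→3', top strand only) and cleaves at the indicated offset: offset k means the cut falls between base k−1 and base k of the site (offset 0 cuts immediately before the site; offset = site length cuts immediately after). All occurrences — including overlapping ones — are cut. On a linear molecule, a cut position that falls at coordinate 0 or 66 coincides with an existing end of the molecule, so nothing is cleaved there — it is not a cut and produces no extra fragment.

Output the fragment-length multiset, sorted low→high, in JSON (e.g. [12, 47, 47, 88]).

Site scan:
  AzqI (TTCACACA, off=3): starts [0, 26] → cuts [3, 29]
  KluI (CCTCC, off=1): starts [11, 18, 44] → cuts [12, 19, 45]
  UxaIII (AAGGGATC, off=3): starts [36] → cuts [39]
  EstV (GCGCTG, off=2): starts [50] → cuts [52]

All cut coordinates (distinct, sorted): [3, 12, 19, 29, 39, 45, 52]

Fragments:
  [0,3): 3 bp
  [3,12): 9 bp
  [12,19): 7 bp
  [19,29): 10 bp
  [29,39): 10 bp
  [39,45): 6 bp
  [45,52): 7 bp
  [52,66): 14 bp

[3,6,7,7,9,10,10,14]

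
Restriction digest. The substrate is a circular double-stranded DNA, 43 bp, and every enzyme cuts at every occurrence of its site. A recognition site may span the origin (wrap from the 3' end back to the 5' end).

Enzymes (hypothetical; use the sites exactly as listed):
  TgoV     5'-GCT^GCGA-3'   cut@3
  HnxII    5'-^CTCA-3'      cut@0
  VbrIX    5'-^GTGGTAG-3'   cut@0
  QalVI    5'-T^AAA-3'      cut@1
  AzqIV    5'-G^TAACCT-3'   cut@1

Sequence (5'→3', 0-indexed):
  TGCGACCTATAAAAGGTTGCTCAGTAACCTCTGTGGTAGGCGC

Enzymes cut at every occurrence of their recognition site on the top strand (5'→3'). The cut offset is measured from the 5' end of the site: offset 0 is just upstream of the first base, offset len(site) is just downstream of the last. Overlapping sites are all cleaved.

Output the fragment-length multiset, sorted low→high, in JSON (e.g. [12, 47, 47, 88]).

Site scan:
  TgoV GCTGCGA/3: at [41] ⇒ [1]
  HnxII CTCA/0: at [19] ⇒ [19]
  VbrIX GTGGTAG/0: at [32] ⇒ [32]
  QalVI TAAA/1: at [9] ⇒ [10]
  AzqIV GTAACCT/1: at [23] ⇒ [24]

Pooled cuts: [1, 10, 19, 24, 32]

Fragment lengths:
  1→10: 9 bp
  10→19: 9 bp
  19→24: 5 bp
  24→32: 8 bp
  32→1 (wrap): 43-32+1 = 12 bp

[5,8,9,9,12]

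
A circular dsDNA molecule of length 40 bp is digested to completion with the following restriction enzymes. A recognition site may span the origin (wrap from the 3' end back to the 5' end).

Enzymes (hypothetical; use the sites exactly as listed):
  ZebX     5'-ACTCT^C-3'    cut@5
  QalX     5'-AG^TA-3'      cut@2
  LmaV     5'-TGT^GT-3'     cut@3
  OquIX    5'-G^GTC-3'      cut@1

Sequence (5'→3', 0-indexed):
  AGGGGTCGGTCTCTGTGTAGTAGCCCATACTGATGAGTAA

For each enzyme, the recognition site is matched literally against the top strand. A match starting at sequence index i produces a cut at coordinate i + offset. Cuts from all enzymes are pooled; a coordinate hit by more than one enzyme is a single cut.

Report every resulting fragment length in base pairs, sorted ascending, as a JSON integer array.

Site scan:
  ZebX (ACTCTC, off=5): no sites
  QalX AGTA/2: at [18, 35] ⇒ [20, 37]
  LmaV TGTGT/3: at [13] ⇒ [16]
  OquIX GGTC/1: at [3, 7] ⇒ [4, 8]

All cut coordinates (distinct, sorted): [4, 8, 16, 20, 37]

Fragment lengths:
  4→8: 4 bp
  8→16: 8 bp
  16→20: 4 bp
  20→37: 17 bp
  37→4 (wrap): 40-37+4 = 7 bp

[4,4,7,8,17]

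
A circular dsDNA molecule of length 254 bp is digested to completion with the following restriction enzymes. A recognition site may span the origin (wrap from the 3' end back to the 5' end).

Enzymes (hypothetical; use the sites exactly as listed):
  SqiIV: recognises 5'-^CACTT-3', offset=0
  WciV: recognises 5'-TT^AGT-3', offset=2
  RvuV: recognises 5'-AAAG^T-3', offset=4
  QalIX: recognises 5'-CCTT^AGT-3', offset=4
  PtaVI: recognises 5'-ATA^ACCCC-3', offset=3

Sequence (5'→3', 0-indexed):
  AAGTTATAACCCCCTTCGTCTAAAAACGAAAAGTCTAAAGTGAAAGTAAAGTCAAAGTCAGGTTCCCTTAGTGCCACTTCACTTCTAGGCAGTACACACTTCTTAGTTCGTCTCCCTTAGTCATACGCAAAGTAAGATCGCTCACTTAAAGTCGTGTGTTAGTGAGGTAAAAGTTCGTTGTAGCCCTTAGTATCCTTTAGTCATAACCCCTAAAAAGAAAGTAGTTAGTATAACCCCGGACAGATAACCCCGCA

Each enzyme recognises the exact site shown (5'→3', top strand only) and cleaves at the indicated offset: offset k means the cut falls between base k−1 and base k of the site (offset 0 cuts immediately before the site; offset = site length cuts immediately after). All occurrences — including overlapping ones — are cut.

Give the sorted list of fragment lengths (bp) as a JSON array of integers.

Site scan:
  SqiIV (CACTT, off=0): starts [74, 79, 96, 142] → cuts [74, 79, 96, 142]
  WciV (TTAGT, off=2): starts [67, 102, 116, 158, 186, 196, 224] → cuts [69, 104, 118, 160, 188, 198, 226]
  RvuV (AAAGT, off=4): starts [29, 36, 42, 47, 53, 128, 147, 169, 217, 253] → cuts [3, 33, 40, 46, 51, 57, 132, 151, 173, 221]
  QalIX (CCTTAGT, off=4): starts [65, 114, 184] → cuts [69, 118, 188]
  PtaVI (ATAACCCC, off=3): starts [5, 202, 229, 243] → cuts [8, 205, 232, 246]

Pooled cuts: [3, 8, 33, 40, 46, 51, 57, 69, 74, 79, 96, 104, 118, 132, 142, 151, 160, 173, 188, 198, 205, 221, 226, 232, 246]

Fragment lengths:
  3→8: 5 bp
  8→33: 25 bp
  33→40: 7 bp
  40→46: 6 bp
  46→51: 5 bp
  51→57: 6 bp
  57→69: 12 bp
  69→74: 5 bp
  74→79: 5 bp
  79→96: 17 bp
  96→104: 8 bp
  104→118: 14 bp
  118→132: 14 bp
  132→142: 10 bp
  142→151: 9 bp
  151→160: 9 bp
  160→173: 13 bp
  173→188: 15 bp
  188→198: 10 bp
  198→205: 7 bp
  205→221: 16 bp
  221→226: 5 bp
  226→232: 6 bp
  232→246: 14 bp
  246→3 (wrap): 254-246+3 = 11 bp

[5,5,5,5,5,6,6,6,7,7,8,9,9,10,10,11,12,13,14,14,14,15,16,17,25]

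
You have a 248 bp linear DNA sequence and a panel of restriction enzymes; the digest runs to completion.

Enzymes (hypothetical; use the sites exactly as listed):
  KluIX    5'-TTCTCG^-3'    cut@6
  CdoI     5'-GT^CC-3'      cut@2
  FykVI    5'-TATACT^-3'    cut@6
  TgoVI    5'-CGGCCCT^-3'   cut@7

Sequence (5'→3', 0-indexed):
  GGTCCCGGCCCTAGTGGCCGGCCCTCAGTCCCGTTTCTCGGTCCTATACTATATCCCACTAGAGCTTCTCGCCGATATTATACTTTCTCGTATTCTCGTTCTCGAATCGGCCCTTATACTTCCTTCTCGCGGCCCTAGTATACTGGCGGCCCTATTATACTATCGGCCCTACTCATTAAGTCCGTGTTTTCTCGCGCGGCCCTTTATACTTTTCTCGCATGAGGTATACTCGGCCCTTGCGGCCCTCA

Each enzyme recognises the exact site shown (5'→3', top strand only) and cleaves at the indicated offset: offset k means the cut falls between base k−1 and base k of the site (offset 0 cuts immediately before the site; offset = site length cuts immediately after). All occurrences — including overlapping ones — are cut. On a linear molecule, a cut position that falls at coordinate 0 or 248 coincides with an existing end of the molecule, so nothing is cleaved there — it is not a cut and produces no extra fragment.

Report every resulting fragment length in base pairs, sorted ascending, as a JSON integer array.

Site scan:
  KluIX TTCTCG/6: at [34, 65, 84, 92, 98, 123, 188, 211] ⇒ [40, 71, 90, 98, 104, 129, 194, 217]
  CdoI GTCC/2: at [1, 27, 40, 179] ⇒ [3, 29, 42, 181]
  FykVI TATACT/6: at [44, 78, 114, 138, 155, 204, 224] ⇒ [50, 84, 120, 144, 161, 210, 230]
  TgoVI CGGCCCT/7: at [5, 18, 107, 129, 146, 163, 196, 230, 239] ⇒ [12, 25, 114, 136, 153, 170, 203, 237, 246]

All cut coordinates (distinct, sorted): [3, 12, 25, 29, 40, 42, 50, 71, 84, 90, 98, 104, 114, 120, 129, 136, 144, 153, 161, 170, 181, 194, 203, 210, 217, 230, 237, 246]

Fragments:
  [0,3): 3 bp
  [3,12): 9 bp
  [12,25): 13 bp
  [25,29): 4 bp
  [29,40): 11 bp
  [40,42): 2 bp
  [42,50): 8 bp
  [50,71): 21 bp
  [71,84): 13 bp
  [84,90): 6 bp
  [90,98): 8 bp
  [98,104): 6 bp
  [104,114): 10 bp
  [114,120): 6 bp
  [120,129): 9 bp
  [129,136): 7 bp
  [136,144): 8 bp
  [144,153): 9 bp
  [153,161): 8 bp
  [161,170): 9 bp
  [170,181): 11 bp
  [181,194): 13 bp
  [194,203): 9 bp
  [203,210): 7 bp
  [210,217): 7 bp
  [217,230): 13 bp
  [230,237): 7 bp
  [237,246): 9 bp
  [246,248): 2 bp

[2,2,3,4,6,6,6,7,7,7,7,8,8,8,8,9,9,9,9,9,9,10,11,11,13,13,13,13,21]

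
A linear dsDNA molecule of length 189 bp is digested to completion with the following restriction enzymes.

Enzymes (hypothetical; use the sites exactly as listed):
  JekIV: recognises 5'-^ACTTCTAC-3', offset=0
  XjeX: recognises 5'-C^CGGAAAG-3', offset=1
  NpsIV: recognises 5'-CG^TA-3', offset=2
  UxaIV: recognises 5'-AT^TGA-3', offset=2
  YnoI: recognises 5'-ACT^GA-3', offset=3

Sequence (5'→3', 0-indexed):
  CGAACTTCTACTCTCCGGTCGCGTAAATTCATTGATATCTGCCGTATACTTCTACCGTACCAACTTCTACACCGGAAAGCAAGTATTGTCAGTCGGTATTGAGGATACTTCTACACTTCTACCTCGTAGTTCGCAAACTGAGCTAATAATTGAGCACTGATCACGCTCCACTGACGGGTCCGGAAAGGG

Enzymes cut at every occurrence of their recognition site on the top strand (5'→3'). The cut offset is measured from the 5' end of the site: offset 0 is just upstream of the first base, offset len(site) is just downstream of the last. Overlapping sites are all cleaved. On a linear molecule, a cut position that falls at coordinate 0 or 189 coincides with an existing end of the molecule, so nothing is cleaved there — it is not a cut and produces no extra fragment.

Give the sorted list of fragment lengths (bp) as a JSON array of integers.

Scan for sites:
  JekIV ACTTCTAC/0: at [3, 47, 62, 106, 114] ⇒ [3, 47, 62, 106, 114]
  XjeX CCGGAAAG/1: at [71, 179] ⇒ [72, 180]
  NpsIV CGTA/2: at [21, 42, 55, 124] ⇒ [23, 44, 57, 126]
  UxaIV ATTGA/2: at [30, 97, 148] ⇒ [32, 99, 150]
  YnoI ACTGA/3: at [136, 155, 169] ⇒ [139, 158, 172]

Pooled cuts: [3, 23, 32, 44, 47, 57, 62, 72, 99, 106, 114, 126, 139, 150, 158, 172, 180]

Fragment lengths:
  [0,3): 3 bp
  [3,23): 20 bp
  [23,32): 9 bp
  [32,44): 12 bp
  [44,47): 3 bp
  [47,57): 10 bp
  [57,62): 5 bp
  [62,72): 10 bp
  [72,99): 27 bp
  [99,106): 7 bp
  [106,114): 8 bp
  [114,126): 12 bp
  [126,139): 13 bp
  [139,150): 11 bp
  [150,158): 8 bp
  [158,172): 14 bp
  [172,180): 8 bp
  [180,189): 9 bp

[3,3,5,7,8,8,8,9,9,10,10,11,12,12,13,14,20,27]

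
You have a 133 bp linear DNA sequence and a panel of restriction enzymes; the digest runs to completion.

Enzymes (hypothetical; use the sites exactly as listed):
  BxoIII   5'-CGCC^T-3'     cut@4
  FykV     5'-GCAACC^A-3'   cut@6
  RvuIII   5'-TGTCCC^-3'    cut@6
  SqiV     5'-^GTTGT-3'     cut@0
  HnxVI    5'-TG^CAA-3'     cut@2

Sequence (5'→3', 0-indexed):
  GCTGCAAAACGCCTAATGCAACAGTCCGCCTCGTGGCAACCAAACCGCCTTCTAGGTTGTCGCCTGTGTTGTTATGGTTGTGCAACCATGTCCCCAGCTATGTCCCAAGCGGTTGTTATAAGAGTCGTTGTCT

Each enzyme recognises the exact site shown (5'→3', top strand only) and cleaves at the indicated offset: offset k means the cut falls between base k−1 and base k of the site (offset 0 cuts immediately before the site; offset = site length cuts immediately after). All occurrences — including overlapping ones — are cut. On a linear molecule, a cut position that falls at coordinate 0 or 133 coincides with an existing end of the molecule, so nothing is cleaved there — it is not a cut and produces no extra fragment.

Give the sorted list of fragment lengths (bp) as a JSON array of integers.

[3,4,5,5,5,6,6,7,7,8,9,9,9,11,12,12,15]

Per-enzyme occurrences:
  BxoIII (CGCCT, off=4): starts [9, 26, 45, 60] → cuts [13, 30, 49, 64]
  FykV (GCAACCA, off=6): starts [35, 81] → cuts [41, 87]
  RvuIII (TGTCCC, off=6): starts [88, 100] → cuts [94, 106]
  SqiV (GTTGT, off=0): starts [55, 67, 76, 111, 126] → cuts [55, 67, 76, 111, 126]
  HnxVI (TGCAA, off=2): starts [2, 16, 80] → cuts [4, 18, 82]

All cut coordinates (distinct, sorted): [4, 13, 18, 30, 41, 49, 55, 64, 67, 76, 82, 87, 94, 106, 111, 126]

Fragments:
  [0,4): 4 bp
  [4,13): 9 bp
  [13,18): 5 bp
  [18,30): 12 bp
  [30,41): 11 bp
  [41,49): 8 bp
  [49,55): 6 bp
  [55,64): 9 bp
  [64,67): 3 bp
  [67,76): 9 bp
  [76,82): 6 bp
  [82,87): 5 bp
  [87,94): 7 bp
  [94,106): 12 bp
  [106,111): 5 bp
  [111,126): 15 bp
  [126,133): 7 bp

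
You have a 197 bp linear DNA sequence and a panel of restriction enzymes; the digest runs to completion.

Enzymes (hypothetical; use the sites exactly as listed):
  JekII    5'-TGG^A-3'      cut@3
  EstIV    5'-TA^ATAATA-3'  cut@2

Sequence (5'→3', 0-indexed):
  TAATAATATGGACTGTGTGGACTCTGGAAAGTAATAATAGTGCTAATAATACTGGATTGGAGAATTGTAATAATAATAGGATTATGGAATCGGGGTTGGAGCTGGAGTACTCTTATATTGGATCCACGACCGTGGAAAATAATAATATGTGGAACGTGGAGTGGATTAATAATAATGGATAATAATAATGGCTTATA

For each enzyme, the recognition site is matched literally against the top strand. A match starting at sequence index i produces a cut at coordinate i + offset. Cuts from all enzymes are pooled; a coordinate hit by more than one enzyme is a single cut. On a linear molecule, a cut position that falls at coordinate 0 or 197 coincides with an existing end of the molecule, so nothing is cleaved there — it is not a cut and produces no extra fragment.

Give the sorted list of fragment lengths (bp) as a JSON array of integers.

Per-enzyme occurrences:
  JekII TGGA/3: at [8, 17, 24, 52, 57, 84, 96, 102, 118, 132, 149, 156, 161, 175] ⇒ [11, 20, 27, 55, 60, 87, 99, 105, 121, 135, 152, 159, 164, 178]
  EstIV TAATAATA/2: at [0, 31, 43, 67, 70, 139, 166, 179] ⇒ [2, 33, 45, 69, 72, 141, 168, 181]

Pooled cuts: [2, 11, 20, 27, 33, 45, 55, 60, 69, 72, 87, 99, 105, 121, 135, 141, 152, 159, 164, 168, 178, 181]

Fragments:
  [0,2): 2 bp
  [2,11): 9 bp
  [11,20): 9 bp
  [20,27): 7 bp
  [27,33): 6 bp
  [33,45): 12 bp
  [45,55): 10 bp
  [55,60): 5 bp
  [60,69): 9 bp
  [69,72): 3 bp
  [72,87): 15 bp
  [87,99): 12 bp
  [99,105): 6 bp
  [105,121): 16 bp
  [121,135): 14 bp
  [135,141): 6 bp
  [141,152): 11 bp
  [152,159): 7 bp
  [159,164): 5 bp
  [164,168): 4 bp
  [168,178): 10 bp
  [178,181): 3 bp
  [181,197): 16 bp

[2,3,3,4,5,5,6,6,6,7,7,9,9,9,10,10,11,12,12,14,15,16,16]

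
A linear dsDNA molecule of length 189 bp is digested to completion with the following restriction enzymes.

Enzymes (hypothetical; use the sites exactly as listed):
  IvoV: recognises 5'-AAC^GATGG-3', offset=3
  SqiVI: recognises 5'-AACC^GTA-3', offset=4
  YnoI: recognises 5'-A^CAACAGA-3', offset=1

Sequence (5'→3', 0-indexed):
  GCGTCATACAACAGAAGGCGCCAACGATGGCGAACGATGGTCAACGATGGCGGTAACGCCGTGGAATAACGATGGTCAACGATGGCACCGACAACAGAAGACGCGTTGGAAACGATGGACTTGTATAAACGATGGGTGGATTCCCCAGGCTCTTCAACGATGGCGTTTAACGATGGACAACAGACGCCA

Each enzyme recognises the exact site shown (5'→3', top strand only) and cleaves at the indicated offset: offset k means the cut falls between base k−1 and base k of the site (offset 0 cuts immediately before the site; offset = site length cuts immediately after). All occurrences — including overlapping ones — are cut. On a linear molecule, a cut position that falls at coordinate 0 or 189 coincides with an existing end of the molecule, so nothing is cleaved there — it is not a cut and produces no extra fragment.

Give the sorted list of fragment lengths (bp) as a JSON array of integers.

Per-enzyme occurrences:
  IvoV AACGATGG/3: at [22, 32, 42, 67, 77, 110, 127, 155, 168] ⇒ [25, 35, 45, 70, 80, 113, 130, 158, 171]
  SqiVI (AACCGTA, off=4): no sites
  YnoI ACAACAGA/1: at [7, 90, 176] ⇒ [8, 91, 177]

Pooled cuts: [8, 25, 35, 45, 70, 80, 91, 113, 130, 158, 171, 177]

Fragment lengths:
  [0,8): 8 bp
  [8,25): 17 bp
  [25,35): 10 bp
  [35,45): 10 bp
  [45,70): 25 bp
  [70,80): 10 bp
  [80,91): 11 bp
  [91,113): 22 bp
  [113,130): 17 bp
  [130,158): 28 bp
  [158,171): 13 bp
  [171,177): 6 bp
  [177,189): 12 bp

[6,8,10,10,10,11,12,13,17,17,22,25,28]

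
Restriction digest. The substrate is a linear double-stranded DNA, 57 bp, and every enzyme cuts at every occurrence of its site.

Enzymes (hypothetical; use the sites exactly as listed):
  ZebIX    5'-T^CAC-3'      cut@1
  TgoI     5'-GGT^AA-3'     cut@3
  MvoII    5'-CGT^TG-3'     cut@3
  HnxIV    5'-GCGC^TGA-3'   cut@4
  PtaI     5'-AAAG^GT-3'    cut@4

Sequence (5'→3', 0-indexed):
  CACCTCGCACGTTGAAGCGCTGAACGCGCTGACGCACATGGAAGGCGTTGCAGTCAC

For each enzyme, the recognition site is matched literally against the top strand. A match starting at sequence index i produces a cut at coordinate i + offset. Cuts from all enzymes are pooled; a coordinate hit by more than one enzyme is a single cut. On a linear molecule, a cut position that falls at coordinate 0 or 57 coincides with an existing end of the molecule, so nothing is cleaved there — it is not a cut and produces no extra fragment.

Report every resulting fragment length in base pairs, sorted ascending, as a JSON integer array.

Per-enzyme occurrences:
  ZebIX (TCAC, off=1): starts [53] → cuts [54]
  TgoI (GGTAA, off=3): no sites
  MvoII (CGTTG, off=3): starts [9, 45] → cuts [12, 48]
  HnxIV (GCGCTGA, off=4): starts [16, 25] → cuts [20, 29]
  PtaI (AAAGGT, off=4): no sites

All cut coordinates (distinct, sorted): [12, 20, 29, 48, 54]

Fragment lengths:
  [0,12): 12 bp
  [12,20): 8 bp
  [20,29): 9 bp
  [29,48): 19 bp
  [48,54): 6 bp
  [54,57): 3 bp

[3,6,8,9,12,19]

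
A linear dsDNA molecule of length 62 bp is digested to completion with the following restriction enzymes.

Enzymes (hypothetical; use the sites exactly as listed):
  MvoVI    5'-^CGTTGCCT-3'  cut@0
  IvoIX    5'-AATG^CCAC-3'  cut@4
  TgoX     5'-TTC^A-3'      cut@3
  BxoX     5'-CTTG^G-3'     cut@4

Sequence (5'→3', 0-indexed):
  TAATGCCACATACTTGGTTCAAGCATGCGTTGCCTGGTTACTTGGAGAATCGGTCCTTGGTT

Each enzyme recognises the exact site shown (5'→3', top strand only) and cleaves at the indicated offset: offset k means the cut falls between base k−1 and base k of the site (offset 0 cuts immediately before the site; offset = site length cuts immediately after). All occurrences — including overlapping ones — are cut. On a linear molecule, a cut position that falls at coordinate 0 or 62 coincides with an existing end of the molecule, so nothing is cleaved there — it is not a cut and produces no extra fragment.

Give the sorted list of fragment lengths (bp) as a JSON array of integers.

Site scan:
  MvoVI CGTTGCCT/0: at [27] ⇒ [27]
  IvoIX AATGCCAC/4: at [1] ⇒ [5]
  TgoX TTCA/3: at [17] ⇒ [20]
  BxoX CTTGG/4: at [12, 40, 55] ⇒ [16, 44, 59]

All cut coordinates (distinct, sorted): [5, 16, 20, 27, 44, 59]

Fragments:
  [0,5): 5 bp
  [5,16): 11 bp
  [16,20): 4 bp
  [20,27): 7 bp
  [27,44): 17 bp
  [44,59): 15 bp
  [59,62): 3 bp

[3,4,5,7,11,15,17]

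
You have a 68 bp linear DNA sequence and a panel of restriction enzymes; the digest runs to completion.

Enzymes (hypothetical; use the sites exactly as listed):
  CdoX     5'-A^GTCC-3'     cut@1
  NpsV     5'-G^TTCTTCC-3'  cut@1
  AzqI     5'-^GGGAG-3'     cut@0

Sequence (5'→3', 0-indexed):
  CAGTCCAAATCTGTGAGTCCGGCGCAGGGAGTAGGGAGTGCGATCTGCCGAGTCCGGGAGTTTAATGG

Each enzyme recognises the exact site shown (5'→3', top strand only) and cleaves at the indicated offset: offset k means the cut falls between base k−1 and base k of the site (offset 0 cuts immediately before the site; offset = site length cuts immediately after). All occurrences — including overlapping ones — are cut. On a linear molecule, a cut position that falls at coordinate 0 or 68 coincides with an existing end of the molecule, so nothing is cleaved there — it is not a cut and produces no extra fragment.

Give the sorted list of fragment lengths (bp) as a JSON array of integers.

Scan for sites:
  CdoX (AGTCC, off=1): starts [1, 15, 50] → cuts [2, 16, 51]
  NpsV (GTTCTTCC, off=1): no sites
  AzqI (GGGAG, off=0): starts [26, 33, 55] → cuts [26, 33, 55]

Pooled cuts: [2, 16, 26, 33, 51, 55]

Fragment lengths:
  [0,2): 2 bp
  [2,16): 14 bp
  [16,26): 10 bp
  [26,33): 7 bp
  [33,51): 18 bp
  [51,55): 4 bp
  [55,68): 13 bp

[2,4,7,10,13,14,18]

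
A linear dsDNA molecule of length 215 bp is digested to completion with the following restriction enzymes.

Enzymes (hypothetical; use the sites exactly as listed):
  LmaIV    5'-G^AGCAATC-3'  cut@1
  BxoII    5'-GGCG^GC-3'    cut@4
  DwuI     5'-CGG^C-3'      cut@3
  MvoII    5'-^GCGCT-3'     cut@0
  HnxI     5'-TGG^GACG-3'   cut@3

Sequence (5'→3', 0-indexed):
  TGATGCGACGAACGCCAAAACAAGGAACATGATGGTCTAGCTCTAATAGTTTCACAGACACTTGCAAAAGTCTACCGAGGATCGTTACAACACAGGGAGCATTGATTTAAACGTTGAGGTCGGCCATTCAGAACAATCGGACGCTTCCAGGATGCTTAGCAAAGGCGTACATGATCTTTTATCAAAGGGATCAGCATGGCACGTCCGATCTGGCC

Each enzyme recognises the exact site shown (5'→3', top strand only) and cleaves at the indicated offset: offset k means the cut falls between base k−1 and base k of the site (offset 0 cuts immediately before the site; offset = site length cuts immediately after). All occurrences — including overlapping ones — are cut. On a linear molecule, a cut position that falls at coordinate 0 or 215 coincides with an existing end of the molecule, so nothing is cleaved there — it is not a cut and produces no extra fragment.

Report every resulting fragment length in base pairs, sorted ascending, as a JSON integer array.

[92,123]

Scan for sites:
  LmaIV (GAGCAATC, off=1): no sites
  BxoII (GGCGGC, off=4): no sites
  DwuI CGGC/3: at [120] ⇒ [123]
  MvoII (GCGCT, off=0): no sites
  HnxI (TGGGACG, off=3): no sites

Pooled cuts: [123]

Fragments:
  [0,123): 123 bp
  [123,215): 92 bp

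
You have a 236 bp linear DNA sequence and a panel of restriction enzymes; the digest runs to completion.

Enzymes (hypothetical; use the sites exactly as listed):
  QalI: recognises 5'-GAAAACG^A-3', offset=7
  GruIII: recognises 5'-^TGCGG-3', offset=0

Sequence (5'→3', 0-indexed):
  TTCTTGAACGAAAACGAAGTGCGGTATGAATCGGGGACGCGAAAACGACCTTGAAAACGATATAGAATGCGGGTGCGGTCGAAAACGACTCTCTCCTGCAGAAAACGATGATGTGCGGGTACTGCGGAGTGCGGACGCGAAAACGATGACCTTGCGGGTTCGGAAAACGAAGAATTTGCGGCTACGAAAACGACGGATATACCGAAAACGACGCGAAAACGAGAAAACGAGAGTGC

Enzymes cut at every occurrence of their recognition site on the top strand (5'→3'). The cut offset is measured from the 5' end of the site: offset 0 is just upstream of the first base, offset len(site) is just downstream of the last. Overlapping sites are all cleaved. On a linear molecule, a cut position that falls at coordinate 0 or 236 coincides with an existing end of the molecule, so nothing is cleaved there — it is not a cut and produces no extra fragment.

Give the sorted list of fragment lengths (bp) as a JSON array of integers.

Site scan:
  QalI GAAAACGA/7: at [9, 40, 52, 80, 100, 138, 162, 185, 203, 214, 222] ⇒ [16, 47, 59, 87, 107, 145, 169, 192, 210, 221, 229]
  GruIII TGCGG/0: at [19, 67, 73, 113, 122, 129, 152, 176] ⇒ [19, 67, 73, 113, 122, 129, 152, 176]

All cut coordinates (distinct, sorted): [16, 19, 47, 59, 67, 73, 87, 107, 113, 122, 129, 145, 152, 169, 176, 192, 210, 221, 229]

Fragments:
  [0,16): 16 bp
  [16,19): 3 bp
  [19,47): 28 bp
  [47,59): 12 bp
  [59,67): 8 bp
  [67,73): 6 bp
  [73,87): 14 bp
  [87,107): 20 bp
  [107,113): 6 bp
  [113,122): 9 bp
  [122,129): 7 bp
  [129,145): 16 bp
  [145,152): 7 bp
  [152,169): 17 bp
  [169,176): 7 bp
  [176,192): 16 bp
  [192,210): 18 bp
  [210,221): 11 bp
  [221,229): 8 bp
  [229,236): 7 bp

[3,6,6,7,7,7,7,8,8,9,11,12,14,16,16,16,17,18,20,28]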